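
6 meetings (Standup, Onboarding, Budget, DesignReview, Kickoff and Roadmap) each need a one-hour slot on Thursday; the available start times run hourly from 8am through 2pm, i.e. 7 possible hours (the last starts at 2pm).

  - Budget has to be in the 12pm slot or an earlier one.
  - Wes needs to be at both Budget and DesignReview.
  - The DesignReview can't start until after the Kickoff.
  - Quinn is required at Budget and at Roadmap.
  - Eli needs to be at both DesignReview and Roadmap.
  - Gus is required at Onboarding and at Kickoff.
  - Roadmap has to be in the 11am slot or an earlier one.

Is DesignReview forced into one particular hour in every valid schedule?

No

DesignReview can be 9am (e.g. Kickoff in 8am; Standup in 8am; Budget in 10am; DesignReview in 9am; Onboarding in 9am; Roadmap in 8am) or 10am (e.g. DesignReview in 10am, Budget in 9am, Standup in 8am, Onboarding in 9am, Roadmap in 8am, Kickoff in 8am).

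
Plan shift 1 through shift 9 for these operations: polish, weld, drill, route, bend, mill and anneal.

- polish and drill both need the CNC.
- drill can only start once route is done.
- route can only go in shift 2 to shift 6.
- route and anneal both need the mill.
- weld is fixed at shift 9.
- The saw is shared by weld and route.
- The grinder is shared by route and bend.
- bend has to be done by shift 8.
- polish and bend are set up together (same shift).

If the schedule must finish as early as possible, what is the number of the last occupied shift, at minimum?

The precedence chain requires at least 2 distinct shifts.
weld can't be placed before shift 9, so the schedule must run through at least shift 9.
9 works (last occupied shift: shift 9): for example drill=shift 3; bend=shift 1; polish=shift 1; weld=shift 9; anneal=shift 1; route=shift 2; mill=shift 1.

shift 9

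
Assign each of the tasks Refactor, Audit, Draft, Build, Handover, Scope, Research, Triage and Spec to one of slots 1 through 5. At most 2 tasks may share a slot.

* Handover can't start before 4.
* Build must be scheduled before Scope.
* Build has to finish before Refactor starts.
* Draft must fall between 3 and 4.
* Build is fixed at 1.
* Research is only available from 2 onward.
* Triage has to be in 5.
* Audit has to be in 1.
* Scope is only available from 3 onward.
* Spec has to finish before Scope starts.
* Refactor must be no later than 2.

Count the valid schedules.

Splitting on Draft: it can be 3 (17), 4 (10). Listing each branch's schedules as (Refactor, Audit, Build, Handover, Scope, Research, Triage, Spec):
Draft=3: (2,1,1,4,3,4,5,2) (2,1,1,4,3,5,5,2) (2,1,1,4,4,2,5,3) (2,1,1,4,4,3,5,2) (2,1,1,4,4,5,5,2) (2,1,1,4,4,5,5,3) (2,1,1,4,5,2,5,3) (2,1,1,4,5,2,5,4) (2,1,1,4,5,3,5,2) (2,1,1,4,5,3,5,4) (2,1,1,4,5,4,5,2) (2,1,1,4,5,4,5,3) (2,1,1,5,3,4,5,2) (2,1,1,5,4,2,5,3) (2,1,1,5,4,3,5,2) (2,1,1,5,4,4,5,2) (2,1,1,5,4,4,5,3) — 17.
Draft=4: (2,1,1,4,3,3,5,2) (2,1,1,4,3,5,5,2) (2,1,1,4,5,2,5,3) (2,1,1,4,5,3,5,2) (2,1,1,4,5,3,5,3) (2,1,1,5,3,3,5,2) (2,1,1,5,3,4,5,2) (2,1,1,5,4,2,5,3) (2,1,1,5,4,3,5,2) (2,1,1,5,4,3,5,3) — 10.
Summing: 17 + 10 = 27.

27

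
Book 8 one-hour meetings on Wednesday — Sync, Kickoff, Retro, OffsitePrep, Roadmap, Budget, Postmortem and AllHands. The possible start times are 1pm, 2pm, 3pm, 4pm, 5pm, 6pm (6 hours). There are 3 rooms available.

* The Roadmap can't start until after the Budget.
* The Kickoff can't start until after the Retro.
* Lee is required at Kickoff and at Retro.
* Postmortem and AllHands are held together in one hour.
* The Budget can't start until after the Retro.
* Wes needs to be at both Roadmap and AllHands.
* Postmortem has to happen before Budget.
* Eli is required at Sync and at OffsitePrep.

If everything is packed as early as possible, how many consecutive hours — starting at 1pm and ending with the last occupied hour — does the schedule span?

The precedence chain requires at least 3 distinct hours.
With at most 3 per hour and 8 meetings, at least 3 hours are needed.
3 works (last occupied hour: 3pm): for example Kickoff in 2pm; Postmortem in 1pm; AllHands in 1pm; OffsitePrep in 3pm; Budget in 2pm; Retro in 1pm; Roadmap in 3pm; Sync in 2pm.

3 hours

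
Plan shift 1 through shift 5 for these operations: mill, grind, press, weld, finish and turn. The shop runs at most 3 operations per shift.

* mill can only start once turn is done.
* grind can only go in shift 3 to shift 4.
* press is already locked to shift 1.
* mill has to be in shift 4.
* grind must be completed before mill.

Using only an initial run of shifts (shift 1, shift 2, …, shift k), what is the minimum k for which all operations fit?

4

The precedence chain requires at least 2 distinct shifts.
With at most 3 per shift and 6 operations, at least 2 shifts are needed.
mill can't be placed before shift 4, so the schedule must run through at least shift 4.
4 works (last occupied shift: shift 4): for example press in shift 1; mill in shift 4; grind in shift 3; finish in shift 2; weld in shift 1; turn in shift 1.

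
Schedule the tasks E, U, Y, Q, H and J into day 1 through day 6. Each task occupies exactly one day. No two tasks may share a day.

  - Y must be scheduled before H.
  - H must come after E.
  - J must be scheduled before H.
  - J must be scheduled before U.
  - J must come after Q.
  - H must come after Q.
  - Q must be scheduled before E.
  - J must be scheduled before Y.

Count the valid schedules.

11

Splitting on E: it can be day 2 (3), day 3 (3), day 4 (3), day 5 (2). Listing each branch's schedules as (U, Y, Q, H, J) by day number:
E=day 2: (4,5,1,6,3) (5,4,1,6,3) (6,4,1,5,3) — 3.
E=day 3: (4,5,1,6,2) (5,4,1,6,2) (6,4,1,5,2) — 3.
E=day 4: (3,5,1,6,2) (5,3,1,6,2) (6,3,1,5,2) — 3.
E=day 5: (3,4,1,6,2) (4,3,1,6,2) — 2.
Summing: 3 + 3 + 3 + 2 = 11.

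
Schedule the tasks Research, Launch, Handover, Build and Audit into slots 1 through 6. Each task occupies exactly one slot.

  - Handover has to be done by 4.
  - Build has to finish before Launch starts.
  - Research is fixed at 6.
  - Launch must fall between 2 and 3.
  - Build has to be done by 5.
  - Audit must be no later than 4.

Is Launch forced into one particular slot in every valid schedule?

Launch can be 2 (e.g. Research in 6, Launch in 2, Handover in 1, Audit in 1, Build in 1) or 3 (e.g. Launch -> 3; Audit -> 1; Research -> 6; Handover -> 1; Build -> 1).

No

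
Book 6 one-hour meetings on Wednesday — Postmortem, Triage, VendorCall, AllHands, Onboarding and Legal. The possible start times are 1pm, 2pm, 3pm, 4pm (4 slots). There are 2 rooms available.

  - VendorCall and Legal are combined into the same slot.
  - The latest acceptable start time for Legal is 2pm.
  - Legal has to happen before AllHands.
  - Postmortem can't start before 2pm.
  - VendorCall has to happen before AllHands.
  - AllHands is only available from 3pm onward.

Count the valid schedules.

Splitting on Postmortem: it can be 2pm (14), 3pm (22), 4pm (22). Listing each branch's schedules as (Triage, VendorCall, AllHands, Onboarding, Legal):
Postmortem=2pm: (2pm,1pm,3pm,3pm,1pm) (2pm,1pm,3pm,4pm,1pm) (2pm,1pm,4pm,3pm,1pm) (2pm,1pm,4pm,4pm,1pm) (3pm,1pm,3pm,2pm,1pm) (3pm,1pm,3pm,4pm,1pm) (3pm,1pm,4pm,2pm,1pm) (3pm,1pm,4pm,3pm,1pm) (3pm,1pm,4pm,4pm,1pm) (4pm,1pm,3pm,2pm,1pm) (4pm,1pm,3pm,3pm,1pm) (4pm,1pm,3pm,4pm,1pm) (4pm,1pm,4pm,2pm,1pm) (4pm,1pm,4pm,3pm,1pm) — 14.
Postmortem=3pm: (1pm,2pm,3pm,1pm,2pm) (1pm,2pm,3pm,4pm,2pm) (1pm,2pm,4pm,1pm,2pm) (1pm,2pm,4pm,3pm,2pm) (1pm,2pm,4pm,4pm,2pm) (2pm,1pm,3pm,2pm,1pm) (2pm,1pm,3pm,4pm,1pm) (2pm,1pm,4pm,2pm,1pm) (2pm,1pm,4pm,3pm,1pm) (2pm,1pm,4pm,4pm,1pm) (3pm,1pm,4pm,2pm,1pm) (3pm,1pm,4pm,4pm,1pm) (3pm,2pm,4pm,1pm,2pm) (3pm,2pm,4pm,4pm,2pm) (4pm,1pm,3pm,2pm,1pm) (4pm,1pm,3pm,4pm,1pm) (4pm,1pm,4pm,2pm,1pm) (4pm,1pm,4pm,3pm,1pm) (4pm,2pm,3pm,1pm,2pm) (4pm,2pm,3pm,4pm,2pm) (4pm,2pm,4pm,1pm,2pm) (4pm,2pm,4pm,3pm,2pm) — 22.
Postmortem=4pm: (1pm,2pm,3pm,1pm,2pm) (1pm,2pm,3pm,3pm,2pm) (1pm,2pm,3pm,4pm,2pm) (1pm,2pm,4pm,1pm,2pm) (1pm,2pm,4pm,3pm,2pm) (2pm,1pm,3pm,2pm,1pm) (2pm,1pm,3pm,3pm,1pm) (2pm,1pm,3pm,4pm,1pm) (2pm,1pm,4pm,2pm,1pm) (2pm,1pm,4pm,3pm,1pm) (3pm,1pm,3pm,2pm,1pm) (3pm,1pm,3pm,4pm,1pm) (3pm,1pm,4pm,2pm,1pm) (3pm,1pm,4pm,3pm,1pm) (3pm,2pm,3pm,1pm,2pm) (3pm,2pm,3pm,4pm,2pm) (3pm,2pm,4pm,1pm,2pm) (3pm,2pm,4pm,3pm,2pm) (4pm,1pm,3pm,2pm,1pm) (4pm,1pm,3pm,3pm,1pm) (4pm,2pm,3pm,1pm,2pm) (4pm,2pm,3pm,3pm,2pm) — 22.
Summing: 14 + 22 + 22 = 58.

58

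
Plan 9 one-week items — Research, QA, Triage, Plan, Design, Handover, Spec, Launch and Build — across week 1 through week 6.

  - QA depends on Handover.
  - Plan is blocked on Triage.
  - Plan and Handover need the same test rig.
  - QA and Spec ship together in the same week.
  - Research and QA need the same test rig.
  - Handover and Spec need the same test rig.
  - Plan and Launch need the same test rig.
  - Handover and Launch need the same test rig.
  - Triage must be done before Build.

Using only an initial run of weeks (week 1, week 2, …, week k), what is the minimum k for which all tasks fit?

3 weeks

The precedence chain requires at least 2 distinct weeks.
Could 2 weeks be enough, i.e. nothing placed later than week 2? No: QA must come after Handover (at week 1 or later) → {week 2}; Handover must come before QA (at week 2 or earlier) → {week 1}; Build must come after Triage (at week 1 or later) → {week 2}; Triage must come before Build (at week 2 or earlier) → {week 1}; Plan must come after Triage (at week 1 or later) → {week 2}; Launch can't share with Plan (week 2) → {week 1}; Launch can't share with Handover (week 1) → nothing is left.
So 2 weeks is not enough.
3 works (last occupied week: week 3): for example QA=week 2; Plan=week 2; Launch=week 3; Research=week 1; Design=week 1; Build=week 2; Handover=week 1; Triage=week 1; Spec=week 2.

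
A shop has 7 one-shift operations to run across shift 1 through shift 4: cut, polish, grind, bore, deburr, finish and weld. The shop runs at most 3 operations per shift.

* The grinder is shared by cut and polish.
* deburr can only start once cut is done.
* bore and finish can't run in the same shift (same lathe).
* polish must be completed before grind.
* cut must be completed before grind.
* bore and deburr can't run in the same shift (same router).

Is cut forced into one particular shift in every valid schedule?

No

cut can be shift 1 (e.g. grind in shift 3; deburr in shift 2; polish in shift 2; weld in shift 1; bore in shift 1; cut in shift 1; finish in shift 2) or shift 2 (e.g. polish in shift 1, grind in shift 3, bore in shift 1, weld in shift 1, cut in shift 2, finish in shift 2, deburr in shift 3).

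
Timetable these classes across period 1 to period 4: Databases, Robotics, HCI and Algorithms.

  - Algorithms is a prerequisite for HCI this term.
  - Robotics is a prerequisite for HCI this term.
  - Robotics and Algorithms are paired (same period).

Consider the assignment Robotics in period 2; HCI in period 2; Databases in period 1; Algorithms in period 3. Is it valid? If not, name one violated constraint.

Robotics and Algorithms are paired (same period) — violated.
Robotics is a prerequisite for HCI this term — violated.
Algorithms is a prerequisite for HCI this term — violated.

No. Algorithms is a prerequisite for HCI this term is not satisfied.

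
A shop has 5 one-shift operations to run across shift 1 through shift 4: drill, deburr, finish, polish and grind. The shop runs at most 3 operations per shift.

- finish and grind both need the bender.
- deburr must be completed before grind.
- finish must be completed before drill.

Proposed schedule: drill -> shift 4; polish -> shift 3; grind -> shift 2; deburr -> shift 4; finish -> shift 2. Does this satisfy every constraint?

finish and grind both need the bender — violated.
finish must be completed before drill — holds.
The shop runs at most 3 operations per shift — holds.
deburr must be completed before grind — violated.

No — it violates: deburr must be completed before grind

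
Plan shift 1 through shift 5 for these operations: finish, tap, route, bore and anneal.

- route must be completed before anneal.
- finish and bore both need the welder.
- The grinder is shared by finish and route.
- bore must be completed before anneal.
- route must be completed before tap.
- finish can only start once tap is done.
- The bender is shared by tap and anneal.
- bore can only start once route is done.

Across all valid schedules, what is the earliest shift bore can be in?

Precedence pushes bore to at least shift 2; downstream work caps bore at shift 4.
bore at shift 2 is achievable: anneal=shift 3; tap=shift 2; finish=shift 3; bore=shift 2; route=shift 1.

shift 2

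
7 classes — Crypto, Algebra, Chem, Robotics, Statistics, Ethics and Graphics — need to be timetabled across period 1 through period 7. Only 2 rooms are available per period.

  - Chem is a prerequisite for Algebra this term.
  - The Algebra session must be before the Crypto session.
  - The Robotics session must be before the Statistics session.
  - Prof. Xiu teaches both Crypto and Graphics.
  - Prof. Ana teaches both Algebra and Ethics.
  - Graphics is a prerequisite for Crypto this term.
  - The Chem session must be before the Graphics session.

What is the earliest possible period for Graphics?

period 2

Precedence pushes Graphics to at least period 2; downstream work caps Graphics at period 6.
Graphics at period 2 is achievable: Graphics -> period 2, Robotics -> period 1, Statistics -> period 3, Chem -> period 1, Algebra -> period 2, Ethics -> period 4, Crypto -> period 3.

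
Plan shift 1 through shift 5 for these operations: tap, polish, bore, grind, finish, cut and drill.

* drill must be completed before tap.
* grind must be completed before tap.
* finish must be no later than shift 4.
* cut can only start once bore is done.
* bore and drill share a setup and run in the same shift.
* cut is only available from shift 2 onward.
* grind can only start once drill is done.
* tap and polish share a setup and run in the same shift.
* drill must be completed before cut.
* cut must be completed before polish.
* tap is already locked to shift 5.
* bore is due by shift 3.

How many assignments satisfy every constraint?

Splitting on bore: it can be shift 1 (36), shift 2 (16), shift 3 (4). Listing each branch's schedules as (tap, polish, grind, finish, cut, drill) by shift number:
bore=shift 1: (5,5,2,1,2,1) (5,5,2,1,3,1) (5,5,2,1,4,1) (5,5,2,2,2,1) (5,5,2,2,3,1) (5,5,2,2,4,1) (5,5,2,3,2,1) (5,5,2,3,3,1) (5,5,2,3,4,1) (5,5,2,4,2,1) (5,5,2,4,3,1) (5,5,2,4,4,1) (5,5,3,1,2,1) (5,5,3,1,3,1) (5,5,3,1,4,1) (5,5,3,2,2,1) (5,5,3,2,3,1) (5,5,3,2,4,1) (5,5,3,3,2,1) (5,5,3,3,3,1) (5,5,3,3,4,1) (5,5,3,4,2,1) (5,5,3,4,3,1) (5,5,3,4,4,1) (5,5,4,1,2,1) (5,5,4,1,3,1) (5,5,4,1,4,1) (5,5,4,2,2,1) (5,5,4,2,3,1) (5,5,4,2,4,1) (5,5,4,3,2,1) (5,5,4,3,3,1) (5,5,4,3,4,1) (5,5,4,4,2,1) (5,5,4,4,3,1) (5,5,4,4,4,1) — 36.
bore=shift 2: (5,5,3,1,3,2) (5,5,3,1,4,2) (5,5,3,2,3,2) (5,5,3,2,4,2) (5,5,3,3,3,2) (5,5,3,3,4,2) (5,5,3,4,3,2) (5,5,3,4,4,2) (5,5,4,1,3,2) (5,5,4,1,4,2) (5,5,4,2,3,2) (5,5,4,2,4,2) (5,5,4,3,3,2) (5,5,4,3,4,2) (5,5,4,4,3,2) (5,5,4,4,4,2) — 16.
bore=shift 3: (5,5,4,1,4,3) (5,5,4,2,4,3) (5,5,4,3,4,3) (5,5,4,4,4,3) — 4.
Summing: 36 + 16 + 4 = 56.

56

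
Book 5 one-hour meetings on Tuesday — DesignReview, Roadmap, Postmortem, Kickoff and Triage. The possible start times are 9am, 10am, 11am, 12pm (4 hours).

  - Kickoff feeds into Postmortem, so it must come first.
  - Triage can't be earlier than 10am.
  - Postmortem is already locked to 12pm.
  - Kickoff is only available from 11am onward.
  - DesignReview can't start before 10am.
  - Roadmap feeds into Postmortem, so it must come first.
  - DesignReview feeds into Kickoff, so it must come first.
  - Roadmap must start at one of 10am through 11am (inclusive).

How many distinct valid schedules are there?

6

Splitting on Roadmap: it can be 10am (3), 11am (3). Listing each branch's schedules as (DesignReview, Postmortem, Kickoff, Triage):
Roadmap=10am: (10am,12pm,11am,10am) (10am,12pm,11am,11am) (10am,12pm,11am,12pm) — 3.
Roadmap=11am: (10am,12pm,11am,10am) (10am,12pm,11am,11am) (10am,12pm,11am,12pm) — 3.
Summing: 3 + 3 = 6.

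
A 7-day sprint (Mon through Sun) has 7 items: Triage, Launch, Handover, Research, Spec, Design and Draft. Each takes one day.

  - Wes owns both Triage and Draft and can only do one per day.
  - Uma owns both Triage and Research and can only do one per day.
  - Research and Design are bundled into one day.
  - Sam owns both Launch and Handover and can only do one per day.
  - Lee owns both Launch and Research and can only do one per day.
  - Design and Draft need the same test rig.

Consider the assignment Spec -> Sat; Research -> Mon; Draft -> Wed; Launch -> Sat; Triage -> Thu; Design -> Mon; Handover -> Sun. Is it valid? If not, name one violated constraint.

Yes, all constraints hold

Lee owns both Launch and Research and can only do one per day — holds.
Design and Draft need the same test rig — holds.
Sam owns both Launch and Handover and can only do one per day — holds.
Research and Design are bundled into one day — holds.
Wes owns both Triage and Draft and can only do one per day — holds.
Uma owns both Triage and Research and can only do one per day — holds.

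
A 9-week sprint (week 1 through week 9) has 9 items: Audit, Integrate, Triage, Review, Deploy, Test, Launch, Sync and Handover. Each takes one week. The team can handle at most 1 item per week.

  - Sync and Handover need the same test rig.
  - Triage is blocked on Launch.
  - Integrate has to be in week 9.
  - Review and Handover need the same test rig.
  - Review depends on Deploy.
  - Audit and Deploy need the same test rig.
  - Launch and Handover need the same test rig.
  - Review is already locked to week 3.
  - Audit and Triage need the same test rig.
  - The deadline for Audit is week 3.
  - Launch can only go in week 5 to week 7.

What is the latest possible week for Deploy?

Downstream work caps Deploy at week 2.
Deploy at week 2 is achievable: Sync in week 7, Integrate in week 9, Review in week 3, Audit in week 1, Deploy in week 2, Triage in week 6, Test in week 4, Launch in week 5, Handover in week 8.

week 2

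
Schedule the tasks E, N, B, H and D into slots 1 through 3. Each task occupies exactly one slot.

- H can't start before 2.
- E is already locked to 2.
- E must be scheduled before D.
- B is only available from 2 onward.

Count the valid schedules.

Splitting on N: it can be 1 (4), 2 (4), 3 (4). Listing each branch's schedules as (E, B, H, D):
N=1: (2,2,2,3) (2,2,3,3) (2,3,2,3) (2,3,3,3) — 4.
N=2: (2,2,2,3) (2,2,3,3) (2,3,2,3) (2,3,3,3) — 4.
N=3: (2,2,2,3) (2,2,3,3) (2,3,2,3) (2,3,3,3) — 4.
Summing: 4 + 4 + 4 = 12.

12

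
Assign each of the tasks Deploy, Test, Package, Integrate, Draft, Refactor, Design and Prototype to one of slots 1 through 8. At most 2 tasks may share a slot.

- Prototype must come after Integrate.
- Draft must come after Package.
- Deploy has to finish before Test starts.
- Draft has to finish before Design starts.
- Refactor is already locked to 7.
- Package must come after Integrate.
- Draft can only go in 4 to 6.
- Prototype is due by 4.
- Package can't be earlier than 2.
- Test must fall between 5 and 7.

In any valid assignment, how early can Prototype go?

2

Precedence pushes Prototype to at least 2; Prototype's own window allows nothing later than 4.
Prototype at 2 is achievable: Integrate in 1; Draft in 4; Deploy in 1; Refactor in 7; Test in 5; Package in 2; Design in 5; Prototype in 2.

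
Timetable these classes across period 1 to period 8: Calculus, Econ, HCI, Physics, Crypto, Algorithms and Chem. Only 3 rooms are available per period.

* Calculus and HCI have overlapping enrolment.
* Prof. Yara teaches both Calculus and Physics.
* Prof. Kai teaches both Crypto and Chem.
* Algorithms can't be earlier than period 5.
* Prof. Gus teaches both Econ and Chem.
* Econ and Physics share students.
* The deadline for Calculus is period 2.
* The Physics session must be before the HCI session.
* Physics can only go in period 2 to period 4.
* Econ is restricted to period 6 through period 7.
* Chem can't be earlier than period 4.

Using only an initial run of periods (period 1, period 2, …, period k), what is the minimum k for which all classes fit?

The precedence chain requires at least 2 distinct periods.
With at most 3 per period and 7 classes, at least 3 periods are needed.
Econ can't be placed before period 6, so the schedule must run through at least period 6.
6 works (last occupied period: period 6): for example Physics in period 2; Chem in period 4; HCI in period 3; Econ in period 6; Crypto in period 1; Calculus in period 1; Algorithms in period 5.

6 periods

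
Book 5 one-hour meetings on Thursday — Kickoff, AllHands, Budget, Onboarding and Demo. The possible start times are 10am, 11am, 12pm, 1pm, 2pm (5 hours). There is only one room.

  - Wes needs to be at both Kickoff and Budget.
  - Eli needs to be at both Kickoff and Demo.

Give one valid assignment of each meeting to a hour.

AllHands -> 11am, Onboarding -> 1pm, Demo -> 2pm, Kickoff -> 10am, Budget -> 12pm

Checking: Kickoff(10am) != Demo(2pm); Kickoff(10am) != Budget(12pm); max 1 per hour (cap 1).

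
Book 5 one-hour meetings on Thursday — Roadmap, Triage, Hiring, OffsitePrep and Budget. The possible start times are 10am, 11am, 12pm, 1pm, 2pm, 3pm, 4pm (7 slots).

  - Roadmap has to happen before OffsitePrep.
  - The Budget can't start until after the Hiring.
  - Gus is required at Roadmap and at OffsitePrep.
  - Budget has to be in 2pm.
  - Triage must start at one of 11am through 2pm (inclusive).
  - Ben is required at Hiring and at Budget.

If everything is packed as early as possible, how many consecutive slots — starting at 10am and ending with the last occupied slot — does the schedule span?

The precedence chain requires at least 2 distinct slots.
Budget can't be placed before 2pm — that is slot 5 counting from 10am — so the schedule must run through at least 5 slots.
5 works (last occupied slot: 2pm): for example Hiring in 10am; OffsitePrep in 11am; Roadmap in 10am; Triage in 11am; Budget in 2pm.

5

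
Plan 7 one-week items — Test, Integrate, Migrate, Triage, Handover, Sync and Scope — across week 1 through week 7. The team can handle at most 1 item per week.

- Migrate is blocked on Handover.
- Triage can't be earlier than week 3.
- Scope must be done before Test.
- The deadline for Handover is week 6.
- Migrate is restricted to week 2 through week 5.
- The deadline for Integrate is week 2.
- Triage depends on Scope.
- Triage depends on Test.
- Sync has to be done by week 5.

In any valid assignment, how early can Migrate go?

Migrate is available from week 2; Migrate's own window allows nothing later than week 5.
Migrate at week 3 is achievable: Triage=week 7, Integrate=week 1, Sync=week 4, Migrate=week 3, Handover=week 2, Scope=week 5, Test=week 6.
Nothing earlier works — the capacity limit rule out every week before week 3.

week 3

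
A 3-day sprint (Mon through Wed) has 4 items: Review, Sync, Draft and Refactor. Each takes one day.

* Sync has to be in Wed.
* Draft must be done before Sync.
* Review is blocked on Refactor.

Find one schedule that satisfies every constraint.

Sync -> Wed, Draft -> Mon, Review -> Tue, Refactor -> Mon

Checking: Refactor(Mon) before Review(Tue); Draft(Mon) before Sync(Wed); Sync=Wed in [Wed,Wed].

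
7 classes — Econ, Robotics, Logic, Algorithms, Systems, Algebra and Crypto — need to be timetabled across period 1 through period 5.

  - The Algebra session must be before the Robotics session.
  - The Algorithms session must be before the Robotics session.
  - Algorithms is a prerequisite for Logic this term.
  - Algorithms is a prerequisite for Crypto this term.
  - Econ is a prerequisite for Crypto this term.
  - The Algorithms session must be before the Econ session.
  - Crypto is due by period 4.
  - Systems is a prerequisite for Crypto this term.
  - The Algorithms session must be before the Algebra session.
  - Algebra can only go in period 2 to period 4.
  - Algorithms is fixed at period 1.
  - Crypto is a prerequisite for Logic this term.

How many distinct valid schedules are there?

Splitting on Econ: it can be period 2 (42), period 3 (18). Listing each branch's schedules as (Robotics, Logic, Algorithms, Systems, Algebra, Crypto) by period number:
Econ=period 2: (3,4,1,1,2,3) (3,4,1,2,2,3) (3,5,1,1,2,3) (3,5,1,1,2,4) (3,5,1,2,2,3) (3,5,1,2,2,4) (3,5,1,3,2,4) (4,4,1,1,2,3) (4,4,1,1,3,3) (4,4,1,2,2,3) (4,4,1,2,3,3) (4,5,1,1,2,3) (4,5,1,1,2,4) (4,5,1,1,3,3) (4,5,1,1,3,4) (4,5,1,2,2,3) (4,5,1,2,2,4) (4,5,1,2,3,3) (4,5,1,2,3,4) (4,5,1,3,2,4) (4,5,1,3,3,4) (5,4,1,1,2,3) (5,4,1,1,3,3) (5,4,1,1,4,3) (5,4,1,2,2,3) (5,4,1,2,3,3) (5,4,1,2,4,3) (5,5,1,1,2,3) (5,5,1,1,2,4) (5,5,1,1,3,3) (5,5,1,1,3,4) (5,5,1,1,4,3) (5,5,1,1,4,4) (5,5,1,2,2,3) (5,5,1,2,2,4) (5,5,1,2,3,3) (5,5,1,2,3,4) (5,5,1,2,4,3) (5,5,1,2,4,4) (5,5,1,3,2,4) (5,5,1,3,3,4) (5,5,1,3,4,4) — 42.
Econ=period 3: (3,5,1,1,2,4) (3,5,1,2,2,4) (3,5,1,3,2,4) (4,5,1,1,2,4) (4,5,1,1,3,4) (4,5,1,2,2,4) (4,5,1,2,3,4) (4,5,1,3,2,4) (4,5,1,3,3,4) (5,5,1,1,2,4) (5,5,1,1,3,4) (5,5,1,1,4,4) (5,5,1,2,2,4) (5,5,1,2,3,4) (5,5,1,2,4,4) (5,5,1,3,2,4) (5,5,1,3,3,4) (5,5,1,3,4,4) — 18.
Summing: 42 + 18 = 60.

60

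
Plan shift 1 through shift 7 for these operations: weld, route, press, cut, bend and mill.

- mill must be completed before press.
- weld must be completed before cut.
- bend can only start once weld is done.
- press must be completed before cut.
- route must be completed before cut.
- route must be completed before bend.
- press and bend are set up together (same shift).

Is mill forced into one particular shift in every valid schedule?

mill can be shift 1 (e.g. weld -> shift 1, mill -> shift 1, route -> shift 1, cut -> shift 3, bend -> shift 2, press -> shift 2) or shift 2 (e.g. press -> shift 3, weld -> shift 1, bend -> shift 3, mill -> shift 2, route -> shift 1, cut -> shift 4).

No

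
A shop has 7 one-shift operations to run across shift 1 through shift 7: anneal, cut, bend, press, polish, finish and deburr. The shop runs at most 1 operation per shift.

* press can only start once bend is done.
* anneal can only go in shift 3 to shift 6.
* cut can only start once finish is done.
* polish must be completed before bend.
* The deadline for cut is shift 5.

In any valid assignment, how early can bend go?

Precedence pushes bend to at least shift 2; downstream work caps bend at shift 6.
bend at shift 2 is achievable: deburr=shift 7, cut=shift 5, bend=shift 2, finish=shift 4, press=shift 6, anneal=shift 3, polish=shift 1.

shift 2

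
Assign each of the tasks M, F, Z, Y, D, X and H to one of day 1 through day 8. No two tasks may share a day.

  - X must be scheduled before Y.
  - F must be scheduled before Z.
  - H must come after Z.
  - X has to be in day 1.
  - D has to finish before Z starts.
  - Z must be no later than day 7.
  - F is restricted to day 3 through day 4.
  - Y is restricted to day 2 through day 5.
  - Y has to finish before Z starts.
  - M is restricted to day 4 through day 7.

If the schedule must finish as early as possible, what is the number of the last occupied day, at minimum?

7

The precedence chain requires at least 4 distinct days.
With at most 1 per day and 7 tasks, at least 7 days are needed.
Propagating the time windows through the other constraints, H can't land before day 5, so the schedule must run through at least day 5.
7 works (last occupied day: day 7): for example D -> day 5, Y -> day 2, M -> day 4, F -> day 3, H -> day 7, Z -> day 6, X -> day 1.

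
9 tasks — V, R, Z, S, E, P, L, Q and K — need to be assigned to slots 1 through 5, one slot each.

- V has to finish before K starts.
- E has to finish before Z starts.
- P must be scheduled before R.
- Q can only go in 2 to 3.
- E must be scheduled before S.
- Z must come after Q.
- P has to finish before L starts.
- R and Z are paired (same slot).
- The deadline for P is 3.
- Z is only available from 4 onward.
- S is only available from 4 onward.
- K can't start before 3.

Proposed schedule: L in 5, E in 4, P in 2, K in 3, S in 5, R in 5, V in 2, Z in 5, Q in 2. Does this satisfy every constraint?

Yes, all constraints hold

S is only available from 4 onward — holds.
E must be scheduled before S — holds.
The deadline for P is 3 — holds.
Z is only available from 4 onward — holds.
K can't start before 3 — holds.
P has to finish before L starts — holds.
Z must come after Q — holds.
Q can only go in 2 to 3 — holds.
V has to finish before K starts — holds.
P must be scheduled before R — holds.
R and Z are paired (same slot) — holds.
E has to finish before Z starts — holds.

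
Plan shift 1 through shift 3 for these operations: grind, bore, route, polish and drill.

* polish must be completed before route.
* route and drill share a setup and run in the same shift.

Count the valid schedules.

Splitting on grind: it can be shift 1 (9), shift 2 (9), shift 3 (9). Listing each branch's schedules as (bore, route, polish, drill) by shift number:
grind=shift 1: (1,2,1,2) (1,3,1,3) (1,3,2,3) (2,2,1,2) (2,3,1,3) (2,3,2,3) (3,2,1,2) (3,3,1,3) (3,3,2,3) — 9.
grind=shift 2: (1,2,1,2) (1,3,1,3) (1,3,2,3) (2,2,1,2) (2,3,1,3) (2,3,2,3) (3,2,1,2) (3,3,1,3) (3,3,2,3) — 9.
grind=shift 3: (1,2,1,2) (1,3,1,3) (1,3,2,3) (2,2,1,2) (2,3,1,3) (2,3,2,3) (3,2,1,2) (3,3,1,3) (3,3,2,3) — 9.
Summing: 9 + 9 + 9 = 27.

27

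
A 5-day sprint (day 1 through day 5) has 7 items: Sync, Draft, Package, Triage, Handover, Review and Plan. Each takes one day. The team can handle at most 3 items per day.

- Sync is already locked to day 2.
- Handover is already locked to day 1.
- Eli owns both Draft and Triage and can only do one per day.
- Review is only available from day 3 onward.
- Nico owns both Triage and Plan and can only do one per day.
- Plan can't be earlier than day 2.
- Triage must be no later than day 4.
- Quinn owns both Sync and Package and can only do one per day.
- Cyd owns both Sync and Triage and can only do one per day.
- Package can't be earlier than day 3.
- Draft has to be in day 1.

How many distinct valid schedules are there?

54

Splitting on Package: it can be day 3 (18), day 4 (18), day 5 (18). Listing each branch's schedules as (Sync, Draft, Triage, Handover, Review, Plan) by day number:
Package=day 3: (2,1,3,1,3,2) (2,1,3,1,3,4) (2,1,3,1,3,5) (2,1,3,1,4,2) (2,1,3,1,4,4) (2,1,3,1,4,5) (2,1,3,1,5,2) (2,1,3,1,5,4) (2,1,3,1,5,5) (2,1,4,1,3,2) (2,1,4,1,3,3) (2,1,4,1,3,5) (2,1,4,1,4,2) (2,1,4,1,4,3) (2,1,4,1,4,5) (2,1,4,1,5,2) (2,1,4,1,5,3) (2,1,4,1,5,5) — 18.
Package=day 4: (2,1,3,1,3,2) (2,1,3,1,3,4) (2,1,3,1,3,5) (2,1,3,1,4,2) (2,1,3,1,4,4) (2,1,3,1,4,5) (2,1,3,1,5,2) (2,1,3,1,5,4) (2,1,3,1,5,5) (2,1,4,1,3,2) (2,1,4,1,3,3) (2,1,4,1,3,5) (2,1,4,1,4,2) (2,1,4,1,4,3) (2,1,4,1,4,5) (2,1,4,1,5,2) (2,1,4,1,5,3) (2,1,4,1,5,5) — 18.
Package=day 5: (2,1,3,1,3,2) (2,1,3,1,3,4) (2,1,3,1,3,5) (2,1,3,1,4,2) (2,1,3,1,4,4) (2,1,3,1,4,5) (2,1,3,1,5,2) (2,1,3,1,5,4) (2,1,3,1,5,5) (2,1,4,1,3,2) (2,1,4,1,3,3) (2,1,4,1,3,5) (2,1,4,1,4,2) (2,1,4,1,4,3) (2,1,4,1,4,5) (2,1,4,1,5,2) (2,1,4,1,5,3) (2,1,4,1,5,5) — 18.
Summing: 18 + 18 + 18 = 54.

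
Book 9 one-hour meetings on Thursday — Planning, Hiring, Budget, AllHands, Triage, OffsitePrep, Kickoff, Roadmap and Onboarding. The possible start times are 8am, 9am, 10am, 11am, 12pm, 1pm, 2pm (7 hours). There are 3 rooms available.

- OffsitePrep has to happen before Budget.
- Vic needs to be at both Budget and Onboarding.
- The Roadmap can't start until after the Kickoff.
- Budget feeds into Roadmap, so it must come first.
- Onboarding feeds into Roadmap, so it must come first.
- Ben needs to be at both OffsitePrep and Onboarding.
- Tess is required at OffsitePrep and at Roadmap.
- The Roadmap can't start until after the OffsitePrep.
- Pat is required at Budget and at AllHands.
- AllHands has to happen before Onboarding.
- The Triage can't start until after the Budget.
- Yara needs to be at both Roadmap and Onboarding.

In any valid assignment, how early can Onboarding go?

9am

Precedence pushes Onboarding to at least 9am; downstream work caps Onboarding at 1pm.
Onboarding at 9am is achievable: AllHands=8am, Kickoff=8am, Hiring=9am, Triage=11am, OffsitePrep=8am, Planning=9am, Budget=10am, Onboarding=9am, Roadmap=11am.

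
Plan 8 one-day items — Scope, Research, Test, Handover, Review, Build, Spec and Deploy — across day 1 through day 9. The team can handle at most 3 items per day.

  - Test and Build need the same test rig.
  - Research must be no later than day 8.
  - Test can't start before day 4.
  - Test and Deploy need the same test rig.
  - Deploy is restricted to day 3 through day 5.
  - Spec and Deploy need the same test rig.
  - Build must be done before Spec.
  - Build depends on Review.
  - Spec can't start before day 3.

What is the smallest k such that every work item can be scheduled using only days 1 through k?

4 days

The precedence chain requires at least 3 distinct days.
With at most 3 per day and 8 work items, at least 3 days are needed.
Test can't be placed before day 4, so the schedule must run through at least day 4.
4 works (last occupied day: day 4): for example Review -> day 1, Scope -> day 1, Research -> day 1, Spec -> day 4, Test -> day 4, Handover -> day 2, Build -> day 2, Deploy -> day 3.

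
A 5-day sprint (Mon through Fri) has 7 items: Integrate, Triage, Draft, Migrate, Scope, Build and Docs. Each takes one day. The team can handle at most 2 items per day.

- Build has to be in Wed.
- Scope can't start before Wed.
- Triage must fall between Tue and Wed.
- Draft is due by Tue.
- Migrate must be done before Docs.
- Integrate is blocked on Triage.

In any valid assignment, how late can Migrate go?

Downstream work caps Migrate at Thu.
Migrate at Thu is achievable: Scope -> Wed, Migrate -> Thu, Draft -> Mon, Docs -> Fri, Build -> Wed, Triage -> Tue, Integrate -> Thu.

Thu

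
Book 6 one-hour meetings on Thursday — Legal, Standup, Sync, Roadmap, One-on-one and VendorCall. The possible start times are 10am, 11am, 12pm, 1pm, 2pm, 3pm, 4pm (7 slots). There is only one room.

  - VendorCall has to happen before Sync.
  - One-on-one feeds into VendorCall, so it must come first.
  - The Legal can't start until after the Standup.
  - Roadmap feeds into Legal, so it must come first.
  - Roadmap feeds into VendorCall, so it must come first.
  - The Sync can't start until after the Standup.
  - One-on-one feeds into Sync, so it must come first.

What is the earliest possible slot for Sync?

2pm

Precedence pushes Sync to at least 12pm.
Sync at 2pm is achievable: Sync in 2pm; One-on-one in 11am; Standup in 1pm; Legal in 3pm; Roadmap in 10am; VendorCall in 12pm.
Nothing earlier works — the capacity limit rule out every slot before 2pm.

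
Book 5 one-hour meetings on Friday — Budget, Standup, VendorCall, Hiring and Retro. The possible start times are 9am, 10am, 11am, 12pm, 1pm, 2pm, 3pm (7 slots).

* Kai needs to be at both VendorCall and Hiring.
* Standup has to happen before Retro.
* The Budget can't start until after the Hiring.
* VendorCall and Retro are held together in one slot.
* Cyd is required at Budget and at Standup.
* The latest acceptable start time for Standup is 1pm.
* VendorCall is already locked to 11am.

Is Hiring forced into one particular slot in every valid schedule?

No

Hiring can be 9am (e.g. Retro=11am, VendorCall=11am, Hiring=9am, Standup=9am, Budget=10am) or 10am (e.g. Budget in 11am; Hiring in 10am; Retro in 11am; VendorCall in 11am; Standup in 9am).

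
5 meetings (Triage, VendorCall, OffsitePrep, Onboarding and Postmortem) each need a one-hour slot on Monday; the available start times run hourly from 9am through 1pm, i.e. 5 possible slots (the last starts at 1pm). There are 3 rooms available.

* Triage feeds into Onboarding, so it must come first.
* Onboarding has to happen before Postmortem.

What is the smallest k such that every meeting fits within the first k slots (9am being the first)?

The precedence chain requires at least 3 distinct slots.
With at most 3 per slot and 5 meetings, at least 2 slots are needed.
3 works (last occupied slot: 11am): for example Onboarding -> 10am, OffsitePrep -> 9am, Postmortem -> 11am, VendorCall -> 9am, Triage -> 9am.

3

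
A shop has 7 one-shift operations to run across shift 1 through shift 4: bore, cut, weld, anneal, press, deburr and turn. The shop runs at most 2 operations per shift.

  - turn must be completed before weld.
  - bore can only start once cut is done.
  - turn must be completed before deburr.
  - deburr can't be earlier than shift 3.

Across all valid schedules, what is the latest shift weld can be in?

shift 4

Precedence pushes weld to at least shift 2.
weld at shift 4 is achievable: weld -> shift 4, cut -> shift 1, anneal -> shift 2, press -> shift 3, deburr -> shift 3, bore -> shift 2, turn -> shift 1.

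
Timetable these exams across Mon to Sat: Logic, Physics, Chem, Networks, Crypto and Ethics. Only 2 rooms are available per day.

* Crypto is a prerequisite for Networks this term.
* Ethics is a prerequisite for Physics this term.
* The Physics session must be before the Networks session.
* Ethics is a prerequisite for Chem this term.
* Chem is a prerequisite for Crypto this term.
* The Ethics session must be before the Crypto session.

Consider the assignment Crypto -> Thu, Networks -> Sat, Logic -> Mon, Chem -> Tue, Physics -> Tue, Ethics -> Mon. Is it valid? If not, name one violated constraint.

Valid

Crypto is a prerequisite for Networks this term — holds.
Only 2 rooms are available per day — holds.
The Physics session must be before the Networks session — holds.
Ethics is a prerequisite for Physics this term — holds.
The Ethics session must be before the Crypto session — holds.
Chem is a prerequisite for Crypto this term — holds.
Ethics is a prerequisite for Chem this term — holds.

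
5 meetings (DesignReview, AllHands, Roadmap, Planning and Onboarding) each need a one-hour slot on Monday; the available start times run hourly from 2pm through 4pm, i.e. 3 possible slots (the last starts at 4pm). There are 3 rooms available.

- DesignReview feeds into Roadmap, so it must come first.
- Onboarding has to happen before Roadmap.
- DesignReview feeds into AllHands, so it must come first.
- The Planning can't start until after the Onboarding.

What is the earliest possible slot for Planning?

3pm

Precedence pushes Planning to at least 3pm.
Planning at 3pm is achievable: Planning=3pm; DesignReview=2pm; Roadmap=3pm; AllHands=3pm; Onboarding=2pm.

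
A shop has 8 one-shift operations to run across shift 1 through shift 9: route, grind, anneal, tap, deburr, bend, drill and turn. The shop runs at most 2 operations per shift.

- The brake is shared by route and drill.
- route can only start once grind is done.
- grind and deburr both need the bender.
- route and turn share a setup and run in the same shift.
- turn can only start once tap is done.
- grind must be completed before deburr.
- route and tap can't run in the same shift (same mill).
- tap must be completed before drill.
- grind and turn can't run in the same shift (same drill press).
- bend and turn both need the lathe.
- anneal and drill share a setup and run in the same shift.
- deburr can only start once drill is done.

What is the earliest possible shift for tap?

shift 1

Downstream work caps tap at shift 7.
tap at shift 1 is achievable: anneal=shift 2, route=shift 4, bend=shift 3, turn=shift 4, drill=shift 2, tap=shift 1, grind=shift 1, deburr=shift 3.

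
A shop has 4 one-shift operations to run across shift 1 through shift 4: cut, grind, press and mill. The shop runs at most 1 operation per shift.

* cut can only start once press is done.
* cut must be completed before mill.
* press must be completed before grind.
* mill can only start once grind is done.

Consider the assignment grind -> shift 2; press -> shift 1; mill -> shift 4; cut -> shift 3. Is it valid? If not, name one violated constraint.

The shop runs at most 1 operation per shift — holds.
mill can only start once grind is done — holds.
cut must be completed before mill — holds.
press must be completed before grind — holds.
cut can only start once press is done — holds.

Yes, all constraints hold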